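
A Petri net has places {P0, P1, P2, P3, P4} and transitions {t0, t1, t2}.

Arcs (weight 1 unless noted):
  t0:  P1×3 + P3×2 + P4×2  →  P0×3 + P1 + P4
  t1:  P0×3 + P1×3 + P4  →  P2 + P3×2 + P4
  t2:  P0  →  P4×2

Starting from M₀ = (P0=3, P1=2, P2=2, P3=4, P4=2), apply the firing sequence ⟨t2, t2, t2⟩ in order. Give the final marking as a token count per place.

step 1: fire t2:  (P0=3, P1=2, P2=2, P3=4, P4=2) → (P0=2, P1=2, P2=2, P3=4, P4=4)
step 2: fire t2:  (P0=2, P1=2, P2=2, P3=4, P4=4) → (P0=1, P1=2, P2=2, P3=4, P4=6)
step 3: fire t2:  (P0=1, P1=2, P2=2, P3=4, P4=6) → (P0=0, P1=2, P2=2, P3=4, P4=8)

(P0=0, P1=2, P2=2, P3=4, P4=8)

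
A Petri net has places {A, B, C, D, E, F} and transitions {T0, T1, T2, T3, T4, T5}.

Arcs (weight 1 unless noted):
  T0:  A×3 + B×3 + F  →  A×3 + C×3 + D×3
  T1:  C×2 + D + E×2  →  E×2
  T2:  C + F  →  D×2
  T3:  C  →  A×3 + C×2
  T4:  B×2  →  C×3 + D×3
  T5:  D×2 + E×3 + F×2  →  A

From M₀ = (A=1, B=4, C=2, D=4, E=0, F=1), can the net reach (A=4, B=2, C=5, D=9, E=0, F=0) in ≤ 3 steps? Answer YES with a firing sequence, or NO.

step 1: fire T2:  (A=1, B=4, C=2, D=4, E=0, F=1) → (A=1, B=4, C=1, D=6, E=0, F=0)
step 2: fire T3:  (A=1, B=4, C=1, D=6, E=0, F=0) → (A=4, B=4, C=2, D=6, E=0, F=0)
step 3: fire T4:  (A=4, B=4, C=2, D=6, E=0, F=0) → (A=4, B=2, C=5, D=9, E=0, F=0)

YES — reachable via ⟨T2, T3, T4⟩ (3 firings)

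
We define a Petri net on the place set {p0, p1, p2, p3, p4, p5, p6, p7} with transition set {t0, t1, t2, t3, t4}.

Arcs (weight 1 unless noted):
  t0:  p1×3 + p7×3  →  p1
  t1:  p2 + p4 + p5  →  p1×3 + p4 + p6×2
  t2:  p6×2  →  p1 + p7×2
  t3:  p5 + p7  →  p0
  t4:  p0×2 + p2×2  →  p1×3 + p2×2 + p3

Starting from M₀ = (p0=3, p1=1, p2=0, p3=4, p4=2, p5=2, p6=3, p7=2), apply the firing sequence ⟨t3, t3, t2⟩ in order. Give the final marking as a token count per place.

step 1: fire t3:  (p0=3, p1=1, p2=0, p3=4, p4=2, p5=2, p6=3, p7=2) → (p0=4, p1=1, p2=0, p3=4, p4=2, p5=1, p6=3, p7=1)
step 2: fire t3:  (p0=4, p1=1, p2=0, p3=4, p4=2, p5=1, p6=3, p7=1) → (p0=5, p1=1, p2=0, p3=4, p4=2, p5=0, p6=3, p7=0)
step 3: fire t2:  (p0=5, p1=1, p2=0, p3=4, p4=2, p5=0, p6=3, p7=0) → (p0=5, p1=2, p2=0, p3=4, p4=2, p5=0, p6=1, p7=2)

(p0=5, p1=2, p2=0, p3=4, p4=2, p5=0, p6=1, p7=2)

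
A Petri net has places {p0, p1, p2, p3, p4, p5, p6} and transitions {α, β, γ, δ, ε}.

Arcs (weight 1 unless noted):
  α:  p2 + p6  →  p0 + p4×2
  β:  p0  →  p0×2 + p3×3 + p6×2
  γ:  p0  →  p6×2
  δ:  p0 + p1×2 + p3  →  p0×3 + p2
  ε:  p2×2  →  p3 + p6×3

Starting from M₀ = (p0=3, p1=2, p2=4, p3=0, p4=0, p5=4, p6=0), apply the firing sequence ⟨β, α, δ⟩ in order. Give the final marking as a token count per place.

(p0=7, p1=0, p2=4, p3=2, p4=2, p5=4, p6=1)

step 1: fire β:  (p0=3, p1=2, p2=4, p3=0, p4=0, p5=4, p6=0) → (p0=4, p1=2, p2=4, p3=3, p4=0, p5=4, p6=2)
step 2: fire α:  (p0=4, p1=2, p2=4, p3=3, p4=0, p5=4, p6=2) → (p0=5, p1=2, p2=3, p3=3, p4=2, p5=4, p6=1)
step 3: fire δ:  (p0=5, p1=2, p2=3, p3=3, p4=2, p5=4, p6=1) → (p0=7, p1=0, p2=4, p3=2, p4=2, p5=4, p6=1)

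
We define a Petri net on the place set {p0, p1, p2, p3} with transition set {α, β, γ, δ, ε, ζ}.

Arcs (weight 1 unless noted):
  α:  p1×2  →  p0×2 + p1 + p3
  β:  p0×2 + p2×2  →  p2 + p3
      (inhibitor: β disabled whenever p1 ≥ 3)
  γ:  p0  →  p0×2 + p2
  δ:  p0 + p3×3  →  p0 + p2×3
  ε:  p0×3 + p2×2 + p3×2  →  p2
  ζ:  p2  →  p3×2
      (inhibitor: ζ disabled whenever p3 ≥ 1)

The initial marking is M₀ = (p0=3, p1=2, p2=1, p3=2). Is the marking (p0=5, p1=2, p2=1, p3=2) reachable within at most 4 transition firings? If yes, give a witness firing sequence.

NO — not reachable within 4 firings

depth 0: 1 marking
depth 1: 3 markings reached so far
depth 2: 8 markings reached so far
depth 3: 19 markings reached so far
depth 4: 38 markings reached so far
target is not among the 38 markings reachable within 4 steps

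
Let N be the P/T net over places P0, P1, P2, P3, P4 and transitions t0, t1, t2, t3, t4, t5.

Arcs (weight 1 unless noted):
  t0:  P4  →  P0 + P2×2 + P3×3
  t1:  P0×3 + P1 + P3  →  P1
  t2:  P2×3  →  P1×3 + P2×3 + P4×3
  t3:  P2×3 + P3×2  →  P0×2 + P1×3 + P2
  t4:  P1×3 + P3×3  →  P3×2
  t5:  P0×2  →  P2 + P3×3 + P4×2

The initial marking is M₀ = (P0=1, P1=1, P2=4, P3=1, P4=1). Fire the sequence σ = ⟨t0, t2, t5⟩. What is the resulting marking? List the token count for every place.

step 1: fire t0:  (P0=1, P1=1, P2=4, P3=1, P4=1) → (P0=2, P1=1, P2=6, P3=4, P4=0)
step 2: fire t2:  (P0=2, P1=1, P2=6, P3=4, P4=0) → (P0=2, P1=4, P2=6, P3=4, P4=3)
step 3: fire t5:  (P0=2, P1=4, P2=6, P3=4, P4=3) → (P0=0, P1=4, P2=7, P3=7, P4=5)

(P0=0, P1=4, P2=7, P3=7, P4=5)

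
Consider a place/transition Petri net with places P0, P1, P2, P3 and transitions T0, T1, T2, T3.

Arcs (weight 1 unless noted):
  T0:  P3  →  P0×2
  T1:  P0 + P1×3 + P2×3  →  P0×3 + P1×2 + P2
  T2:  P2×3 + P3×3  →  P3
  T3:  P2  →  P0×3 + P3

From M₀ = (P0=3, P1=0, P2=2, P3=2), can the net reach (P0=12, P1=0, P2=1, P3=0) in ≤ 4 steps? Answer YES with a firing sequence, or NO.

step 1: fire T0:  (P0=3, P1=0, P2=2, P3=2) → (P0=5, P1=0, P2=2, P3=1)
step 2: fire T0:  (P0=5, P1=0, P2=2, P3=1) → (P0=7, P1=0, P2=2, P3=0)
step 3: fire T3:  (P0=7, P1=0, P2=2, P3=0) → (P0=10, P1=0, P2=1, P3=1)
step 4: fire T0:  (P0=10, P1=0, P2=1, P3=1) → (P0=12, P1=0, P2=1, P3=0)

YES — reachable via ⟨T0, T0, T3, T0⟩ (4 firings)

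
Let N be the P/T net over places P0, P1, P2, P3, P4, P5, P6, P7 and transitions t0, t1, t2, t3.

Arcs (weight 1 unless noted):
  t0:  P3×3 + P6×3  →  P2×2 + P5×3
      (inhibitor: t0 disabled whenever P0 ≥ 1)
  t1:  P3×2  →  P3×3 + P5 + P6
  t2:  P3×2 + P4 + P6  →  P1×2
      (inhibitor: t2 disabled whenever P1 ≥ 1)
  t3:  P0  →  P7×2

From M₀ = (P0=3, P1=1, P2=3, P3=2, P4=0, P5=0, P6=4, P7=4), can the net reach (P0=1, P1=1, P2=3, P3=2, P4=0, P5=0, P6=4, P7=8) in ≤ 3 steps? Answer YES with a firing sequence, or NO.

YES — reachable via ⟨t3, t3⟩ (2 firings)

step 1: fire t3:  (P0=3, P1=1, P2=3, P3=2, P4=0, P5=0, P6=4, P7=4) → (P0=2, P1=1, P2=3, P3=2, P4=0, P5=0, P6=4, P7=6)
step 2: fire t3:  (P0=2, P1=1, P2=3, P3=2, P4=0, P5=0, P6=4, P7=6) → (P0=1, P1=1, P2=3, P3=2, P4=0, P5=0, P6=4, P7=8)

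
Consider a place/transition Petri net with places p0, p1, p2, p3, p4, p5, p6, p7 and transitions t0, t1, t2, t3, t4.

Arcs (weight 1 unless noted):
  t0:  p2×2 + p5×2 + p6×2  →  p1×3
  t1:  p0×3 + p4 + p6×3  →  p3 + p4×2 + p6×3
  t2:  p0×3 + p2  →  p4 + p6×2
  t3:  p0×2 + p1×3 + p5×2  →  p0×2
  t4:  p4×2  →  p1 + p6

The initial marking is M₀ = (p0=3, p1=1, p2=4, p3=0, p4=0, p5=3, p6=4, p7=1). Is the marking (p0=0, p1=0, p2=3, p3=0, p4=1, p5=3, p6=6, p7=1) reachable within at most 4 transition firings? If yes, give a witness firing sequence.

depth 0: 1 marking
depth 1: 3 markings reached so far
depth 2: 4 markings reached so far
depth 3: 4 markings reached so far
(frontier empty at depth 3; search complete)
target is not among the 4 markings reachable within 4 steps

NO — not reachable within 4 firings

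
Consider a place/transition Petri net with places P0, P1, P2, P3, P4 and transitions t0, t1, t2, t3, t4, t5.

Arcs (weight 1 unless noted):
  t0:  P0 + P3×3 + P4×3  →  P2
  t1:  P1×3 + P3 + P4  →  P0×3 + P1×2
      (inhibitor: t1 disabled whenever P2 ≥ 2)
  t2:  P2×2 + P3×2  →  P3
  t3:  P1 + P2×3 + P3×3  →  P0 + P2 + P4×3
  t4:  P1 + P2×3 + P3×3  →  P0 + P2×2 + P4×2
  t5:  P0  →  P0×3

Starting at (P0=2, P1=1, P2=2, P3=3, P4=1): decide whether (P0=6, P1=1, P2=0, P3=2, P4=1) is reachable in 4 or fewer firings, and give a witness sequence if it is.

YES — reachable via ⟨t2, t5, t5⟩ (3 firings)

step 1: fire t2:  (P0=2, P1=1, P2=2, P3=3, P4=1) → (P0=2, P1=1, P2=0, P3=2, P4=1)
step 2: fire t5:  (P0=2, P1=1, P2=0, P3=2, P4=1) → (P0=4, P1=1, P2=0, P3=2, P4=1)
step 3: fire t5:  (P0=4, P1=1, P2=0, P3=2, P4=1) → (P0=6, P1=1, P2=0, P3=2, P4=1)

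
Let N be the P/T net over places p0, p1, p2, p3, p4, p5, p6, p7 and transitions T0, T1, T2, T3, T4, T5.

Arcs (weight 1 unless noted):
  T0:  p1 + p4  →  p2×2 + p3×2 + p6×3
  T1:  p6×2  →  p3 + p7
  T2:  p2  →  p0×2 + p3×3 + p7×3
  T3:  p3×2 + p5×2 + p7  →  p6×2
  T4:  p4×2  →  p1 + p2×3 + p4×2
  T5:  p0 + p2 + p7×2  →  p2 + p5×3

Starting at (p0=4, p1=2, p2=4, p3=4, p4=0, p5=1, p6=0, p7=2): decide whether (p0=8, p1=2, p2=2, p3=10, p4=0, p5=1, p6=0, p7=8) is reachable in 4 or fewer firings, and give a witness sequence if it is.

step 1: fire T2:  (p0=4, p1=2, p2=4, p3=4, p4=0, p5=1, p6=0, p7=2) → (p0=6, p1=2, p2=3, p3=7, p4=0, p5=1, p6=0, p7=5)
step 2: fire T2:  (p0=6, p1=2, p2=3, p3=7, p4=0, p5=1, p6=0, p7=5) → (p0=8, p1=2, p2=2, p3=10, p4=0, p5=1, p6=0, p7=8)

YES — reachable via ⟨T2, T2⟩ (2 firings)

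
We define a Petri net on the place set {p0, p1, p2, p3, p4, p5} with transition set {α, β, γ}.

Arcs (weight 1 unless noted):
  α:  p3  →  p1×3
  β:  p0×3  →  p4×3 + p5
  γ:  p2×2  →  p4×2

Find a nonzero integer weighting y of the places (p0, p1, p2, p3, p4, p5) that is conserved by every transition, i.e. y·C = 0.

y = (p0:0, p1:1, p2:0, p3:3, p4:0, p5:0)

Incidence matrix C (rows=places, cols=transitions):
        α    β    γ
   p0   0   -3    0
   p1   3    0    0
   p2   0    0   -2
   p3  -1    0    0
   p4   0    3    2
   p5   0    1    0

Candidate y = [0, 1, 0, 3, 0, 0]; check y·C column-wise:
  col α: 1·3 + 3·-1 = 0
  col β: 0·-3 + 1·0 + 3·0 + 0·3 + 0·1 = 0
  col γ: 1·0 + 0·-2 + 3·0 + 0·2 = 0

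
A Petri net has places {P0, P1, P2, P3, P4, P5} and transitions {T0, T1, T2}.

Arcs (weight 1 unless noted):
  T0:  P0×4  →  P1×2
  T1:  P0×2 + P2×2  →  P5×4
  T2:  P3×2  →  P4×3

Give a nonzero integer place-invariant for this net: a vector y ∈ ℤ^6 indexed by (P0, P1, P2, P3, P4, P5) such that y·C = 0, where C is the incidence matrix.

Incidence matrix C (rows=places, cols=transitions):
       T0   T1   T2
   P0  -4   -2    0
   P1   2    0    0
   P2   0   -2    0
   P3   0    0   -2
   P4   0    0    3
   P5   0    4    0

Candidate y = [1, 2, -1, 0, 0, 0]; check y·C column-wise:
  col T0: 1·-4 + 2·2 + -1·0 = 0
  col T1: 1·-2 + 2·0 + -1·-2 + 0·4 = 0
  col T2: 1·0 + 2·0 + -1·0 + 0·-2 + 0·3 = 0

y = (P0:1, P1:2, P2:-1, P3:0, P4:0, P5:0)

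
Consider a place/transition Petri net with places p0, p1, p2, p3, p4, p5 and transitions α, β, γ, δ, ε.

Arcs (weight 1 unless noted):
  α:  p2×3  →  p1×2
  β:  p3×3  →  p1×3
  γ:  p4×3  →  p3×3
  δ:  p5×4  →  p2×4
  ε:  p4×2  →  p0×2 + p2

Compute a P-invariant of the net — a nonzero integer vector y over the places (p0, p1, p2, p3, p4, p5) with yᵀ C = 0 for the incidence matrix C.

y = (p0:2, p1:3, p2:2, p3:3, p4:3, p5:2)

Incidence matrix C (rows=places, cols=transitions):
        α    β    γ    δ    ε
   p0   0    0    0    0    2
   p1   2    3    0    0    0
   p2  -3    0    0    4    1
   p3   0   -3    3    0    0
   p4   0    0   -3    0   -2
   p5   0    0    0   -4    0

Candidate y = [2, 3, 2, 3, 3, 2]; check y·C column-wise:
  col α: 2·0 + 3·2 + 2·-3 + 3·0 + 3·0 + 2·0 = 0
  col β: 2·0 + 3·3 + 2·0 + 3·-3 + 3·0 + 2·0 = 0
  col γ: 2·0 + 3·0 + 2·0 + 3·3 + 3·-3 + 2·0 = 0
  col δ: 2·0 + 3·0 + 2·4 + 3·0 + 3·0 + 2·-4 = 0
  col ε: 2·2 + 3·0 + 2·1 + 3·0 + 3·-2 + 2·0 = 0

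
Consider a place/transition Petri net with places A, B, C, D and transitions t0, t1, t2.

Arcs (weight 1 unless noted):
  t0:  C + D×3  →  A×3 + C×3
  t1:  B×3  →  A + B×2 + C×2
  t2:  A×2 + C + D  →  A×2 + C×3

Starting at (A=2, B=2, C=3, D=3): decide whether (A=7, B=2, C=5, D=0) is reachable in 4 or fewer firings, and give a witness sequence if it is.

NO — not reachable within 4 firings

depth 0: 1 marking
depth 1: 3 markings reached so far
depth 2: 4 markings reached so far
depth 3: 5 markings reached so far
depth 4: 5 markings reached so far
(frontier empty at depth 4; search complete)
target is not among the 5 markings reachable within 4 steps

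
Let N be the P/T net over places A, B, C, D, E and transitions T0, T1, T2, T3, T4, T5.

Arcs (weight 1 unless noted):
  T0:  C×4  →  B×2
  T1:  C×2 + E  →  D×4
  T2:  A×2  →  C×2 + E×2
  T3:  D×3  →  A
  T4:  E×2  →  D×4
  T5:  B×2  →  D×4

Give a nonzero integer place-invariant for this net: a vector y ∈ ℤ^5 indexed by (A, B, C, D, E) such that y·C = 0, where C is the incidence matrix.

y = (A:3, B:2, C:1, D:1, E:2)

Incidence matrix C (rows=places, cols=transitions):
       T0   T1   T2   T3   T4   T5
    A   0    0   -2    1    0    0
    B   2    0    0    0    0   -2
    C  -4   -2    2    0    0    0
    D   0    4    0   -3    4    4
    E   0   -1    2    0   -2    0

Candidate y = [3, 2, 1, 1, 2]; check y·C column-wise:
  col T0: 3·0 + 2·2 + 1·-4 + 1·0 + 2·0 = 0
  col T1: 3·0 + 2·0 + 1·-2 + 1·4 + 2·-1 = 0
  col T2: 3·-2 + 2·0 + 1·2 + 1·0 + 2·2 = 0
  col T3: 3·1 + 2·0 + 1·0 + 1·-3 + 2·0 = 0
  col T4: 3·0 + 2·0 + 1·0 + 1·4 + 2·-2 = 0
  col T5: 3·0 + 2·-2 + 1·0 + 1·4 + 2·0 = 0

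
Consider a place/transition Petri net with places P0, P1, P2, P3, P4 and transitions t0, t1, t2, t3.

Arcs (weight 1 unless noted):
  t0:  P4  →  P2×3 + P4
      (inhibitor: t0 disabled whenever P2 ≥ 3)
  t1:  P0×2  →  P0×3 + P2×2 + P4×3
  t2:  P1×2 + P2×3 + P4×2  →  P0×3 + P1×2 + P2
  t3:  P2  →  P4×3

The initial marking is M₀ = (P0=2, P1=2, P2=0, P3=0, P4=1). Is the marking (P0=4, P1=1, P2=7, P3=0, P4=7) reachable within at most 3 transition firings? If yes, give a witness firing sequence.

NO — not reachable within 3 firings

depth 0: 1 marking
depth 1: 3 markings reached so far
depth 2: 7 markings reached so far
depth 3: 16 markings reached so far
target is not among the 16 markings reachable within 3 steps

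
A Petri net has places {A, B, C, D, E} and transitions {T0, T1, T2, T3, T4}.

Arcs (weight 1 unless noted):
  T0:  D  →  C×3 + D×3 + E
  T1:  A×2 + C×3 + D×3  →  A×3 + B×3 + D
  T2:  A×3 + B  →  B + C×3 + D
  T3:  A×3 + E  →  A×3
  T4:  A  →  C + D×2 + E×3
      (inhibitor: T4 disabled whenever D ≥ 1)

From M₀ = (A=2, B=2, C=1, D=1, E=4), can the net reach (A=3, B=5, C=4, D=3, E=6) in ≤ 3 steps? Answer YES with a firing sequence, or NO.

step 1: fire T0:  (A=2, B=2, C=1, D=1, E=4) → (A=2, B=2, C=4, D=3, E=5)
step 2: fire T0:  (A=2, B=2, C=4, D=3, E=5) → (A=2, B=2, C=7, D=5, E=6)
step 3: fire T1:  (A=2, B=2, C=7, D=5, E=6) → (A=3, B=5, C=4, D=3, E=6)

YES — reachable via ⟨T0, T0, T1⟩ (3 firings)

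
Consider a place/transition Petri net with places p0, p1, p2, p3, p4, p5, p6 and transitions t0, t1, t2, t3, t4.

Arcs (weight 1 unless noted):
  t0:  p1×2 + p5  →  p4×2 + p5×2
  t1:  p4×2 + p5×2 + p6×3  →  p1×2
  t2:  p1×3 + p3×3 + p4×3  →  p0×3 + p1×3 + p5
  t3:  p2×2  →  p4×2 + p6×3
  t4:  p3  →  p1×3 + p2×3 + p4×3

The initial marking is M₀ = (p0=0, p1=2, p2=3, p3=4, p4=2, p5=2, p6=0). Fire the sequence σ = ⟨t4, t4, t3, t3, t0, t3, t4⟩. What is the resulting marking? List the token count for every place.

(p0=0, p1=9, p2=6, p3=1, p4=19, p5=3, p6=9)

step 1: fire t4:  (p0=0, p1=2, p2=3, p3=4, p4=2, p5=2, p6=0) → (p0=0, p1=5, p2=6, p3=3, p4=5, p5=2, p6=0)
step 2: fire t4:  (p0=0, p1=5, p2=6, p3=3, p4=5, p5=2, p6=0) → (p0=0, p1=8, p2=9, p3=2, p4=8, p5=2, p6=0)
step 3: fire t3:  (p0=0, p1=8, p2=9, p3=2, p4=8, p5=2, p6=0) → (p0=0, p1=8, p2=7, p3=2, p4=10, p5=2, p6=3)
step 4: fire t3:  (p0=0, p1=8, p2=7, p3=2, p4=10, p5=2, p6=3) → (p0=0, p1=8, p2=5, p3=2, p4=12, p5=2, p6=6)
step 5: fire t0:  (p0=0, p1=8, p2=5, p3=2, p4=12, p5=2, p6=6) → (p0=0, p1=6, p2=5, p3=2, p4=14, p5=3, p6=6)
step 6: fire t3:  (p0=0, p1=6, p2=5, p3=2, p4=14, p5=3, p6=6) → (p0=0, p1=6, p2=3, p3=2, p4=16, p5=3, p6=9)
step 7: fire t4:  (p0=0, p1=6, p2=3, p3=2, p4=16, p5=3, p6=9) → (p0=0, p1=9, p2=6, p3=1, p4=19, p5=3, p6=9)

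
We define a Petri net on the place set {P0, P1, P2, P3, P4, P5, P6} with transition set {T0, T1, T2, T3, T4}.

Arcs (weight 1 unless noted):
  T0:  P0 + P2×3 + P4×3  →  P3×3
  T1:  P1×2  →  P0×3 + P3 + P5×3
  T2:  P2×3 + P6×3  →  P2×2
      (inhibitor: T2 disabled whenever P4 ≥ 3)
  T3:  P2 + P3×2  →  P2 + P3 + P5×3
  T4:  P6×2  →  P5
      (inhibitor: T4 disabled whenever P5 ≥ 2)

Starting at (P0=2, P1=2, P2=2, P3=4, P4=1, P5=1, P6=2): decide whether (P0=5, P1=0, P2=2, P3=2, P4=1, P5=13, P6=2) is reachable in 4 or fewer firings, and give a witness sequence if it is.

step 1: fire T1:  (P0=2, P1=2, P2=2, P3=4, P4=1, P5=1, P6=2) → (P0=5, P1=0, P2=2, P3=5, P4=1, P5=4, P6=2)
step 2: fire T3:  (P0=5, P1=0, P2=2, P3=5, P4=1, P5=4, P6=2) → (P0=5, P1=0, P2=2, P3=4, P4=1, P5=7, P6=2)
step 3: fire T3:  (P0=5, P1=0, P2=2, P3=4, P4=1, P5=7, P6=2) → (P0=5, P1=0, P2=2, P3=3, P4=1, P5=10, P6=2)
step 4: fire T3:  (P0=5, P1=0, P2=2, P3=3, P4=1, P5=10, P6=2) → (P0=5, P1=0, P2=2, P3=2, P4=1, P5=13, P6=2)

YES — reachable via ⟨T1, T3, T3, T3⟩ (4 firings)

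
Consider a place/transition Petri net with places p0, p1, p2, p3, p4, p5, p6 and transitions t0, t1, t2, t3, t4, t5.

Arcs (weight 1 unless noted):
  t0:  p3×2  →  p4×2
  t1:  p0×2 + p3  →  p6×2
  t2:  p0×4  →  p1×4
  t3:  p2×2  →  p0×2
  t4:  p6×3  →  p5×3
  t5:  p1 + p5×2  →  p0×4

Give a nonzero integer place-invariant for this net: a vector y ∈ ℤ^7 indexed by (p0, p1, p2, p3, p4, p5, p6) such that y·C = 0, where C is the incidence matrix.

Incidence matrix C (rows=places, cols=transitions):
       t0   t1   t2   t3   t4   t5
   p0   0   -2   -4    2    0    4
   p1   0    0    4    0    0   -1
   p2   0    0    0   -2    0    0
   p3  -2   -1    0    0    0    0
   p4   2    0    0    0    0    0
   p5   0    0    0    0    3   -2
   p6   0    2    0    0   -3    0

Candidate y = [2, 2, 2, 2, 2, 3, 3]; check y·C column-wise:
  col t0: 2·0 + 2·0 + 2·0 + 2·-2 + 2·2 + 3·0 + 3·0 = 0
  col t1: 2·-2 + 2·0 + 2·0 + 2·-1 + 2·0 + 3·0 + 3·2 = 0
  col t2: 2·-4 + 2·4 + 2·0 + 2·0 + 2·0 + 3·0 + 3·0 = 0
  col t3: 2·2 + 2·0 + 2·-2 + 2·0 + 2·0 + 3·0 + 3·0 = 0
  col t4: 2·0 + 2·0 + 2·0 + 2·0 + 2·0 + 3·3 + 3·-3 = 0
  col t5: 2·4 + 2·-1 + 2·0 + 2·0 + 2·0 + 3·-2 + 3·0 = 0

y = (p0:2, p1:2, p2:2, p3:2, p4:2, p5:3, p6:3)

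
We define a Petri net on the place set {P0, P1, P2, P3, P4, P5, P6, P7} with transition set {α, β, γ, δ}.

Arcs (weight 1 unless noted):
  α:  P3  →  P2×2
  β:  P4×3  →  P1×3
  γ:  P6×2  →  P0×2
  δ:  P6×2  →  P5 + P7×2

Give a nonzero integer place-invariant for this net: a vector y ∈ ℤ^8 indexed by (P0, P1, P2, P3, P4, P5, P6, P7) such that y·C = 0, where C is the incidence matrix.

Incidence matrix C (rows=places, cols=transitions):
        α    β    γ    δ
   P0   0    0    2    0
   P1   0    3    0    0
   P2   2    0    0    0
   P3  -1    0    0    0
   P4   0   -3    0    0
   P5   0    0    0    1
   P6   0    0   -2   -2
   P7   0    0    0    2

Candidate y = [0, 0, 1, 2, 0, 0, 0, 0]; check y·C column-wise:
  col α: 1·2 + 2·-1 = 0
  col β: 0·3 + 1·0 + 2·0 + 0·-3 = 0
  col γ: 0·2 + 1·0 + 2·0 + 0·-2 = 0
  col δ: 1·0 + 2·0 + 0·1 + 0·-2 + 0·2 = 0

y = (P0:0, P1:0, P2:1, P3:2, P4:0, P5:0, P6:0, P7:0)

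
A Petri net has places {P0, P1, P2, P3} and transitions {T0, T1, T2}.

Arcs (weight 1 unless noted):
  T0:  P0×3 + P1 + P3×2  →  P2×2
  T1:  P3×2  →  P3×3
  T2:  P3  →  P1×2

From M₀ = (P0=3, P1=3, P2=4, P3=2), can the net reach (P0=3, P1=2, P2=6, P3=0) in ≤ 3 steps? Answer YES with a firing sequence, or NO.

depth 0: 1 marking
depth 1: 4 markings reached so far
depth 2: 8 markings reached so far
depth 3: 13 markings reached so far
target is not among the 13 markings reachable within 3 steps

NO — not reachable within 3 firings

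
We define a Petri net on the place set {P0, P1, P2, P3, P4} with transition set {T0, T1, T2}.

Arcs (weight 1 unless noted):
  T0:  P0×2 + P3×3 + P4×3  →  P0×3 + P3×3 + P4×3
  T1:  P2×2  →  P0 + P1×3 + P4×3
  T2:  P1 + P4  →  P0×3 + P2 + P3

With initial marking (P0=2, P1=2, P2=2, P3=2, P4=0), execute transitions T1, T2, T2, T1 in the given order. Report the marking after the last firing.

step 1: fire T1:  (P0=2, P1=2, P2=2, P3=2, P4=0) → (P0=3, P1=5, P2=0, P3=2, P4=3)
step 2: fire T2:  (P0=3, P1=5, P2=0, P3=2, P4=3) → (P0=6, P1=4, P2=1, P3=3, P4=2)
step 3: fire T2:  (P0=6, P1=4, P2=1, P3=3, P4=2) → (P0=9, P1=3, P2=2, P3=4, P4=1)
step 4: fire T1:  (P0=9, P1=3, P2=2, P3=4, P4=1) → (P0=10, P1=6, P2=0, P3=4, P4=4)

(P0=10, P1=6, P2=0, P3=4, P4=4)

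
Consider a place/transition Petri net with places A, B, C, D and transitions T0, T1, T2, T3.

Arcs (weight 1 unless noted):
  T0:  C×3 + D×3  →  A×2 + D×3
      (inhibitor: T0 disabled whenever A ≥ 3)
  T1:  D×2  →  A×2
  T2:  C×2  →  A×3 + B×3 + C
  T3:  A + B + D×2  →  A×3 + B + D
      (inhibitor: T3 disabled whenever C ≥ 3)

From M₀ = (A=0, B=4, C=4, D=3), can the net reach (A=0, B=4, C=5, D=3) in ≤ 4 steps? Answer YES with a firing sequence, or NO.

NO — not reachable within 4 firings

depth 0: 1 marking
depth 1: 4 markings reached so far
depth 2: 8 markings reached so far
depth 3: 13 markings reached so far
depth 4: 17 markings reached so far
target is not among the 17 markings reachable within 4 steps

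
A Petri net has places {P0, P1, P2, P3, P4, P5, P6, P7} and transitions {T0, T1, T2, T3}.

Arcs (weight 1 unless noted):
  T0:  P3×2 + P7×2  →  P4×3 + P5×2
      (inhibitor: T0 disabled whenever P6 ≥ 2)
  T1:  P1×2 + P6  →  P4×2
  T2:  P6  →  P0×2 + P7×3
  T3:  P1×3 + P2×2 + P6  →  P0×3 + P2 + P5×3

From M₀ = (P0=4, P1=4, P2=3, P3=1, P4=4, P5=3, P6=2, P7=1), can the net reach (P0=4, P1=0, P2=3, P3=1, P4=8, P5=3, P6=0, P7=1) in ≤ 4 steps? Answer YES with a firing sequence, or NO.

step 1: fire T1:  (P0=4, P1=4, P2=3, P3=1, P4=4, P5=3, P6=2, P7=1) → (P0=4, P1=2, P2=3, P3=1, P4=6, P5=3, P6=1, P7=1)
step 2: fire T1:  (P0=4, P1=2, P2=3, P3=1, P4=6, P5=3, P6=1, P7=1) → (P0=4, P1=0, P2=3, P3=1, P4=8, P5=3, P6=0, P7=1)

YES — reachable via ⟨T1, T1⟩ (2 firings)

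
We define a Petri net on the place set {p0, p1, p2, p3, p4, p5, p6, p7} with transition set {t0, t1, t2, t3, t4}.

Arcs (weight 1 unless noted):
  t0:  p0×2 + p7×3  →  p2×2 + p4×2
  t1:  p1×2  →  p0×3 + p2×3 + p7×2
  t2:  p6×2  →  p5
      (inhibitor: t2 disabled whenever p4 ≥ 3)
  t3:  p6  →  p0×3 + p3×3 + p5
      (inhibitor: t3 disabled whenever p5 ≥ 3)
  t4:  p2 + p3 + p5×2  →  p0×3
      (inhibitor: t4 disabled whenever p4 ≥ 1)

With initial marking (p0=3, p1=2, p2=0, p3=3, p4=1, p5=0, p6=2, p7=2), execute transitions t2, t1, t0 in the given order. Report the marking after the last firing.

(p0=4, p1=0, p2=5, p3=3, p4=3, p5=1, p6=0, p7=1)

step 1: fire t2:  (p0=3, p1=2, p2=0, p3=3, p4=1, p5=0, p6=2, p7=2) → (p0=3, p1=2, p2=0, p3=3, p4=1, p5=1, p6=0, p7=2)
step 2: fire t1:  (p0=3, p1=2, p2=0, p3=3, p4=1, p5=1, p6=0, p7=2) → (p0=6, p1=0, p2=3, p3=3, p4=1, p5=1, p6=0, p7=4)
step 3: fire t0:  (p0=6, p1=0, p2=3, p3=3, p4=1, p5=1, p6=0, p7=4) → (p0=4, p1=0, p2=5, p3=3, p4=3, p5=1, p6=0, p7=1)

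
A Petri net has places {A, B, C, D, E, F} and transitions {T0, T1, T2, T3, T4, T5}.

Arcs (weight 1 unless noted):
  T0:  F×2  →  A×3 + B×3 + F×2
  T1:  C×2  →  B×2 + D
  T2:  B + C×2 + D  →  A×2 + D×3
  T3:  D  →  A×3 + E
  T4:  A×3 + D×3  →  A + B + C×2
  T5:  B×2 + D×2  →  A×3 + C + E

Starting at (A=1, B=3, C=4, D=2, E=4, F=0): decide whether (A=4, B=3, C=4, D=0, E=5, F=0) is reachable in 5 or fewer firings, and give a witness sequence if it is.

step 1: fire T2:  (A=1, B=3, C=4, D=2, E=4, F=0) → (A=3, B=2, C=2, D=4, E=4, F=0)
step 2: fire T3:  (A=3, B=2, C=2, D=4, E=4, F=0) → (A=6, B=2, C=2, D=3, E=5, F=0)
step 3: fire T4:  (A=6, B=2, C=2, D=3, E=5, F=0) → (A=4, B=3, C=4, D=0, E=5, F=0)

YES — reachable via ⟨T2, T3, T4⟩ (3 firings)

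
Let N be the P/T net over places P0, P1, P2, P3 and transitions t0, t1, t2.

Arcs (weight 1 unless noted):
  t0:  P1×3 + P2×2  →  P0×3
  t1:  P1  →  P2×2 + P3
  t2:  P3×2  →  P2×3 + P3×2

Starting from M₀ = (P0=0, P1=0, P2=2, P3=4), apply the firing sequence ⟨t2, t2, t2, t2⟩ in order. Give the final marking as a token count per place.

step 1: fire t2:  (P0=0, P1=0, P2=2, P3=4) → (P0=0, P1=0, P2=5, P3=4)
step 2: fire t2:  (P0=0, P1=0, P2=5, P3=4) → (P0=0, P1=0, P2=8, P3=4)
step 3: fire t2:  (P0=0, P1=0, P2=8, P3=4) → (P0=0, P1=0, P2=11, P3=4)
step 4: fire t2:  (P0=0, P1=0, P2=11, P3=4) → (P0=0, P1=0, P2=14, P3=4)

(P0=0, P1=0, P2=14, P3=4)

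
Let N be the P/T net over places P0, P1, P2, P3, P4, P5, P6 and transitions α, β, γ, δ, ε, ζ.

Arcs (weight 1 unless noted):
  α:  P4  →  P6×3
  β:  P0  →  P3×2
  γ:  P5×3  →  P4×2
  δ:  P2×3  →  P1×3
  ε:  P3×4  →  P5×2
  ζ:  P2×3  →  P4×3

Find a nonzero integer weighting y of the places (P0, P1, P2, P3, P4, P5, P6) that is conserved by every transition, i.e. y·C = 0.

Incidence matrix C (rows=places, cols=transitions):
        α    β    γ    δ    ε    ζ
   P0   0   -1    0    0    0    0
   P1   0    0    0    3    0    0
   P2   0    0    0   -3    0   -3
   P3   0    2    0    0   -4    0
   P4  -1    0    2    0    0    3
   P5   0    0   -3    0    2    0
   P6   3    0    0    0    0    0

Candidate y = [2, 3, 3, 1, 3, 2, 1]; check y·C column-wise:
  col α: 2·0 + 3·0 + 3·0 + 1·0 + 3·-1 + 2·0 + 1·3 = 0
  col β: 2·-1 + 3·0 + 3·0 + 1·2 + 3·0 + 2·0 + 1·0 = 0
  col γ: 2·0 + 3·0 + 3·0 + 1·0 + 3·2 + 2·-3 + 1·0 = 0
  col δ: 2·0 + 3·3 + 3·-3 + 1·0 + 3·0 + 2·0 + 1·0 = 0
  col ε: 2·0 + 3·0 + 3·0 + 1·-4 + 3·0 + 2·2 + 1·0 = 0
  col ζ: 2·0 + 3·0 + 3·-3 + 1·0 + 3·3 + 2·0 + 1·0 = 0

y = (P0:2, P1:3, P2:3, P3:1, P4:3, P5:2, P6:1)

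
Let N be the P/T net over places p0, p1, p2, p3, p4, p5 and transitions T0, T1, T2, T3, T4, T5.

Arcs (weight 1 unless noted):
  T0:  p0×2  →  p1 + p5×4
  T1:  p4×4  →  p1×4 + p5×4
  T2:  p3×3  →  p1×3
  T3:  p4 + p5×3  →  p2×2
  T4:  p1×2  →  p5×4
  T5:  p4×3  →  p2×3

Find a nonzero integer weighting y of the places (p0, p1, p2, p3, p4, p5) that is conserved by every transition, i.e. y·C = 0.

y = (p0:3, p1:2, p2:3, p3:2, p4:3, p5:1)

Incidence matrix C (rows=places, cols=transitions):
       T0   T1   T2   T3   T4   T5
   p0  -2    0    0    0    0    0
   p1   1    4    3    0   -2    0
   p2   0    0    0    2    0    3
   p3   0    0   -3    0    0    0
   p4   0   -4    0   -1    0   -3
   p5   4    4    0   -3    4    0

Candidate y = [3, 2, 3, 2, 3, 1]; check y·C column-wise:
  col T0: 3·-2 + 2·1 + 3·0 + 2·0 + 3·0 + 1·4 = 0
  col T1: 3·0 + 2·4 + 3·0 + 2·0 + 3·-4 + 1·4 = 0
  col T2: 3·0 + 2·3 + 3·0 + 2·-3 + 3·0 + 1·0 = 0
  col T3: 3·0 + 2·0 + 3·2 + 2·0 + 3·-1 + 1·-3 = 0
  col T4: 3·0 + 2·-2 + 3·0 + 2·0 + 3·0 + 1·4 = 0
  col T5: 3·0 + 2·0 + 3·3 + 2·0 + 3·-3 + 1·0 = 0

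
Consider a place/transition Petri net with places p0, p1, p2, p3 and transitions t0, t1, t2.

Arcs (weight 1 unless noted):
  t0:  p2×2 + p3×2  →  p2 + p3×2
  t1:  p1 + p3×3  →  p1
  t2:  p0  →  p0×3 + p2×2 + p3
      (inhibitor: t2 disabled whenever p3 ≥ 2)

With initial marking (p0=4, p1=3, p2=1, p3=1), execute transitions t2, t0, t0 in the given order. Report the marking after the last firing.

step 1: fire t2:  (p0=4, p1=3, p2=1, p3=1) → (p0=6, p1=3, p2=3, p3=2)
step 2: fire t0:  (p0=6, p1=3, p2=3, p3=2) → (p0=6, p1=3, p2=2, p3=2)
step 3: fire t0:  (p0=6, p1=3, p2=2, p3=2) → (p0=6, p1=3, p2=1, p3=2)

(p0=6, p1=3, p2=1, p3=2)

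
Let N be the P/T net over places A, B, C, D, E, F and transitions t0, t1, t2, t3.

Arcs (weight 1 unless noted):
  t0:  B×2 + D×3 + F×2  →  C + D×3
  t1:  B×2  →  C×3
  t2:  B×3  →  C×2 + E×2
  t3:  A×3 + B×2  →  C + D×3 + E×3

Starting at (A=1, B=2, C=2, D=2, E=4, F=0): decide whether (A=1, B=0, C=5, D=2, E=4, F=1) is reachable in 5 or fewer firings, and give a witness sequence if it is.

NO — not reachable within 5 firings

depth 0: 1 marking
depth 1: 2 markings reached so far
depth 2: 2 markings reached so far
(frontier empty at depth 2; search complete)
target is not among the 2 markings reachable within 5 steps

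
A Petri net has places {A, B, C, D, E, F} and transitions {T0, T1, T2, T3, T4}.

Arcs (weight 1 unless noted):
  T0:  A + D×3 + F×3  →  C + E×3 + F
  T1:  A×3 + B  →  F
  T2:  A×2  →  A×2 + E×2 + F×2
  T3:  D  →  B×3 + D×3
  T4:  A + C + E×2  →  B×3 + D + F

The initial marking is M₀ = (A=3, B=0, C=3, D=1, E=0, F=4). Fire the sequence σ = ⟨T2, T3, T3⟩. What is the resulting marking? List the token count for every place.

(A=3, B=6, C=3, D=5, E=2, F=6)

step 1: fire T2:  (A=3, B=0, C=3, D=1, E=0, F=4) → (A=3, B=0, C=3, D=1, E=2, F=6)
step 2: fire T3:  (A=3, B=0, C=3, D=1, E=2, F=6) → (A=3, B=3, C=3, D=3, E=2, F=6)
step 3: fire T3:  (A=3, B=3, C=3, D=3, E=2, F=6) → (A=3, B=6, C=3, D=5, E=2, F=6)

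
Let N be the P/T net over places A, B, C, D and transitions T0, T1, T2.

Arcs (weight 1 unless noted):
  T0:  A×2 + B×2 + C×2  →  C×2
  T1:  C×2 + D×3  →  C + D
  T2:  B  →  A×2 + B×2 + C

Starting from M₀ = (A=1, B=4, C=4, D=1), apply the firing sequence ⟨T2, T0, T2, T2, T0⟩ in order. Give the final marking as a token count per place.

(A=3, B=3, C=7, D=1)

step 1: fire T2:  (A=1, B=4, C=4, D=1) → (A=3, B=5, C=5, D=1)
step 2: fire T0:  (A=3, B=5, C=5, D=1) → (A=1, B=3, C=5, D=1)
step 3: fire T2:  (A=1, B=3, C=5, D=1) → (A=3, B=4, C=6, D=1)
step 4: fire T2:  (A=3, B=4, C=6, D=1) → (A=5, B=5, C=7, D=1)
step 5: fire T0:  (A=5, B=5, C=7, D=1) → (A=3, B=3, C=7, D=1)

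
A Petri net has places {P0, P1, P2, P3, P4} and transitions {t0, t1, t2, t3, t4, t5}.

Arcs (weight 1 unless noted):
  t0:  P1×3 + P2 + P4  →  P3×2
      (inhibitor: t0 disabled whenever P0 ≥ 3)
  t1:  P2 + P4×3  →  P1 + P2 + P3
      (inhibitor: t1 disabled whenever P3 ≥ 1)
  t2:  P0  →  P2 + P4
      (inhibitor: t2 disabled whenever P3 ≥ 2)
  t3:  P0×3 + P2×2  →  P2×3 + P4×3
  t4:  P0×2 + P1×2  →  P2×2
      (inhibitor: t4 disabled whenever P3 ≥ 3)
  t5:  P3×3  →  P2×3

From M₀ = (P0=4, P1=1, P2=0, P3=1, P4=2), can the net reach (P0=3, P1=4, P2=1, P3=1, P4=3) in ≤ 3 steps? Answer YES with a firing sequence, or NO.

NO — not reachable within 3 firings

depth 0: 1 marking
depth 1: 2 markings reached so far
depth 2: 3 markings reached so far
depth 3: 4 markings reached so far
target is not among the 4 markings reachable within 3 steps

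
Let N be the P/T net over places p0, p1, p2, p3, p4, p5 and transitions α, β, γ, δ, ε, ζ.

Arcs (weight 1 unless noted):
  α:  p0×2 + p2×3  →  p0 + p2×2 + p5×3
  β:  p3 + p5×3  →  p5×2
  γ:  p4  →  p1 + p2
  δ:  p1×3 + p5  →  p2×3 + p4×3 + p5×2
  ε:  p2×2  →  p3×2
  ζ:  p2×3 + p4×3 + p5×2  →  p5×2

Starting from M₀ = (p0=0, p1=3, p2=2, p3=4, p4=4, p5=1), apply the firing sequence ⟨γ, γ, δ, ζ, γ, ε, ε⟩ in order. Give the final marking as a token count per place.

(p0=0, p1=3, p2=1, p3=8, p4=1, p5=2)

step 1: fire γ:  (p0=0, p1=3, p2=2, p3=4, p4=4, p5=1) → (p0=0, p1=4, p2=3, p3=4, p4=3, p5=1)
step 2: fire γ:  (p0=0, p1=4, p2=3, p3=4, p4=3, p5=1) → (p0=0, p1=5, p2=4, p3=4, p4=2, p5=1)
step 3: fire δ:  (p0=0, p1=5, p2=4, p3=4, p4=2, p5=1) → (p0=0, p1=2, p2=7, p3=4, p4=5, p5=2)
step 4: fire ζ:  (p0=0, p1=2, p2=7, p3=4, p4=5, p5=2) → (p0=0, p1=2, p2=4, p3=4, p4=2, p5=2)
step 5: fire γ:  (p0=0, p1=2, p2=4, p3=4, p4=2, p5=2) → (p0=0, p1=3, p2=5, p3=4, p4=1, p5=2)
step 6: fire ε:  (p0=0, p1=3, p2=5, p3=4, p4=1, p5=2) → (p0=0, p1=3, p2=3, p3=6, p4=1, p5=2)
step 7: fire ε:  (p0=0, p1=3, p2=3, p3=6, p4=1, p5=2) → (p0=0, p1=3, p2=1, p3=8, p4=1, p5=2)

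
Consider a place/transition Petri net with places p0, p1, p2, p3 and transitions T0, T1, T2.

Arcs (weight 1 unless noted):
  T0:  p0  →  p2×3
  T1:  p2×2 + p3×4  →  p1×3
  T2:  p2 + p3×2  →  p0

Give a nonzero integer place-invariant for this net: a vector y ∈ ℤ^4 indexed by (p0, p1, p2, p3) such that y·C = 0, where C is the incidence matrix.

Incidence matrix C (rows=places, cols=transitions):
       T0   T1   T2
   p0  -1    0    1
   p1   0    3    0
   p2   3   -2   -1
   p3   0   -4   -2

Candidate y = [3, 2, 1, 1]; check y·C column-wise:
  col T0: 3·-1 + 2·0 + 1·3 + 1·0 = 0
  col T1: 3·0 + 2·3 + 1·-2 + 1·-4 = 0
  col T2: 3·1 + 2·0 + 1·-1 + 1·-2 = 0

y = (p0:3, p1:2, p2:1, p3:1)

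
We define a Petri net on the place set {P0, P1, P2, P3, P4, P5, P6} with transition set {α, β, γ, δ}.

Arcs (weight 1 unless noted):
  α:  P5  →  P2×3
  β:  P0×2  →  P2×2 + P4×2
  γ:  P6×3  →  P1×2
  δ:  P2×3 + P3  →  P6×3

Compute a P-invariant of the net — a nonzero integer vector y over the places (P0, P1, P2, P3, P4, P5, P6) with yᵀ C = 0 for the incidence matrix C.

y = (P0:1, P1:0, P2:0, P3:0, P4:1, P5:0, P6:0)

Incidence matrix C (rows=places, cols=transitions):
        α    β    γ    δ
   P0   0   -2    0    0
   P1   0    0    2    0
   P2   3    2    0   -3
   P3   0    0    0   -1
   P4   0    2    0    0
   P5  -1    0    0    0
   P6   0    0   -3    3

Candidate y = [1, 0, 0, 0, 1, 0, 0]; check y·C column-wise:
  col α: 1·0 + 0·3 + 1·0 + 0·-1 = 0
  col β: 1·-2 + 0·2 + 1·2 = 0
  col γ: 1·0 + 0·2 + 1·0 + 0·-3 = 0
  col δ: 1·0 + 0·-3 + 0·-1 + 1·0 + 0·3 = 0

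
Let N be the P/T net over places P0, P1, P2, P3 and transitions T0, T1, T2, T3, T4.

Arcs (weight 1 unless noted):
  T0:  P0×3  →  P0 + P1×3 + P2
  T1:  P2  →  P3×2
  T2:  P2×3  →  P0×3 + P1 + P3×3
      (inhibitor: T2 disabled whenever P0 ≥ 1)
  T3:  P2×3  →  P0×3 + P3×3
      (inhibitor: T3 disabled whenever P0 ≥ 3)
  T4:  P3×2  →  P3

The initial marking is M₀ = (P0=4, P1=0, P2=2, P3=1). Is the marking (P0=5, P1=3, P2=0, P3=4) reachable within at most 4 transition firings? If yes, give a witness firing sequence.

step 1: fire T0:  (P0=4, P1=0, P2=2, P3=1) → (P0=2, P1=3, P2=3, P3=1)
step 2: fire T3:  (P0=2, P1=3, P2=3, P3=1) → (P0=5, P1=3, P2=0, P3=4)

YES — reachable via ⟨T0, T3⟩ (2 firings)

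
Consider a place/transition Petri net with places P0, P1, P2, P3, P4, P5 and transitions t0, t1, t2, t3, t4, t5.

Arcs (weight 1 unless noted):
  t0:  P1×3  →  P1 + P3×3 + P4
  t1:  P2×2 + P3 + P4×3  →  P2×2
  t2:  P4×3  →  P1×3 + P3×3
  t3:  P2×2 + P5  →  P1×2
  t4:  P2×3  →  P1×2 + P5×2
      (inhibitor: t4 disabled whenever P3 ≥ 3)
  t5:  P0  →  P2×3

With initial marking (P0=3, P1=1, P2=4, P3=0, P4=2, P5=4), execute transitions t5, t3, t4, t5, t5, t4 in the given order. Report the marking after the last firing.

(P0=0, P1=7, P2=5, P3=0, P4=2, P5=7)

step 1: fire t5:  (P0=3, P1=1, P2=4, P3=0, P4=2, P5=4) → (P0=2, P1=1, P2=7, P3=0, P4=2, P5=4)
step 2: fire t3:  (P0=2, P1=1, P2=7, P3=0, P4=2, P5=4) → (P0=2, P1=3, P2=5, P3=0, P4=2, P5=3)
step 3: fire t4:  (P0=2, P1=3, P2=5, P3=0, P4=2, P5=3) → (P0=2, P1=5, P2=2, P3=0, P4=2, P5=5)
step 4: fire t5:  (P0=2, P1=5, P2=2, P3=0, P4=2, P5=5) → (P0=1, P1=5, P2=5, P3=0, P4=2, P5=5)
step 5: fire t5:  (P0=1, P1=5, P2=5, P3=0, P4=2, P5=5) → (P0=0, P1=5, P2=8, P3=0, P4=2, P5=5)
step 6: fire t4:  (P0=0, P1=5, P2=8, P3=0, P4=2, P5=5) → (P0=0, P1=7, P2=5, P3=0, P4=2, P5=7)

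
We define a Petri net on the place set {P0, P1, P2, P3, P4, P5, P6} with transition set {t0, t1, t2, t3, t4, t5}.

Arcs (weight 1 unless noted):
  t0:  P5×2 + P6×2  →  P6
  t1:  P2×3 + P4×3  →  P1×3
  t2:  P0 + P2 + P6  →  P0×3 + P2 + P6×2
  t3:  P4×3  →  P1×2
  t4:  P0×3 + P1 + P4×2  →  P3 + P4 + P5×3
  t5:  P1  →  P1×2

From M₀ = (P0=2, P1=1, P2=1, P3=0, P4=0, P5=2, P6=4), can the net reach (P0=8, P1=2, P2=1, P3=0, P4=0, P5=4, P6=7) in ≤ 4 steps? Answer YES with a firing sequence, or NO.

NO — not reachable within 4 firings

depth 0: 1 marking
depth 1: 4 markings reached so far
depth 2: 9 markings reached so far
depth 3: 16 markings reached so far
depth 4: 25 markings reached so far
target is not among the 25 markings reachable within 4 steps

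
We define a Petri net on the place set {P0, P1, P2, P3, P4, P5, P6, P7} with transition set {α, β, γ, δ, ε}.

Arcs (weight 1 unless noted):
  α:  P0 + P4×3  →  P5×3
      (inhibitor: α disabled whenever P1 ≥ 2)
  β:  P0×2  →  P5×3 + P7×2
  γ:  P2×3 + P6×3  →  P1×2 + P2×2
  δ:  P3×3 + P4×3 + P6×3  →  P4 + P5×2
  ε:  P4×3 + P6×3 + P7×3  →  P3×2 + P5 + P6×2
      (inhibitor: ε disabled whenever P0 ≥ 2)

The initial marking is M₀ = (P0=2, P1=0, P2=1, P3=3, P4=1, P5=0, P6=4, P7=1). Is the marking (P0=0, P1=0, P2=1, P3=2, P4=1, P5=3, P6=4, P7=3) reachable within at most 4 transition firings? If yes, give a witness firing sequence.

NO — not reachable within 4 firings

depth 0: 1 marking
depth 1: 2 markings reached so far
depth 2: 2 markings reached so far
(frontier empty at depth 2; search complete)
target is not among the 2 markings reachable within 4 steps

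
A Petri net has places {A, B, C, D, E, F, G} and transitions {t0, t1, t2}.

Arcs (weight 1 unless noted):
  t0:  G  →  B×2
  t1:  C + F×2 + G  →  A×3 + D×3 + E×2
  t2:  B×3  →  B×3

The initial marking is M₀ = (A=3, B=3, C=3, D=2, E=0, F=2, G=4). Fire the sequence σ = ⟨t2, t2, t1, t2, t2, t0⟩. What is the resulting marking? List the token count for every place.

step 1: fire t2:  (A=3, B=3, C=3, D=2, E=0, F=2, G=4) → (A=3, B=3, C=3, D=2, E=0, F=2, G=4)
step 2: fire t2:  (A=3, B=3, C=3, D=2, E=0, F=2, G=4) → (A=3, B=3, C=3, D=2, E=0, F=2, G=4)
step 3: fire t1:  (A=3, B=3, C=3, D=2, E=0, F=2, G=4) → (A=6, B=3, C=2, D=5, E=2, F=0, G=3)
step 4: fire t2:  (A=6, B=3, C=2, D=5, E=2, F=0, G=3) → (A=6, B=3, C=2, D=5, E=2, F=0, G=3)
step 5: fire t2:  (A=6, B=3, C=2, D=5, E=2, F=0, G=3) → (A=6, B=3, C=2, D=5, E=2, F=0, G=3)
step 6: fire t0:  (A=6, B=3, C=2, D=5, E=2, F=0, G=3) → (A=6, B=5, C=2, D=5, E=2, F=0, G=2)

(A=6, B=5, C=2, D=5, E=2, F=0, G=2)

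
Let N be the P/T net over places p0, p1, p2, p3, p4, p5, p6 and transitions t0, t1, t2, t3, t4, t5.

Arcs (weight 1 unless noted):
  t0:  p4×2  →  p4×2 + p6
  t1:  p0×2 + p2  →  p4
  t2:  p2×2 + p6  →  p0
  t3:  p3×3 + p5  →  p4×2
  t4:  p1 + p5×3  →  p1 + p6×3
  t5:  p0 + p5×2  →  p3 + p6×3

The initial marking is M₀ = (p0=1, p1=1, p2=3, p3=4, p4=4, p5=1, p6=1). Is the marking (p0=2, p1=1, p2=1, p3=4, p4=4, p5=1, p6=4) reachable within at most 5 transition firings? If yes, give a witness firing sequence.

YES — reachable via ⟨t0, t0, t0, t0, t2⟩ (5 firings)

step 1: fire t0:  (p0=1, p1=1, p2=3, p3=4, p4=4, p5=1, p6=1) → (p0=1, p1=1, p2=3, p3=4, p4=4, p5=1, p6=2)
step 2: fire t0:  (p0=1, p1=1, p2=3, p3=4, p4=4, p5=1, p6=2) → (p0=1, p1=1, p2=3, p3=4, p4=4, p5=1, p6=3)
step 3: fire t0:  (p0=1, p1=1, p2=3, p3=4, p4=4, p5=1, p6=3) → (p0=1, p1=1, p2=3, p3=4, p4=4, p5=1, p6=4)
step 4: fire t0:  (p0=1, p1=1, p2=3, p3=4, p4=4, p5=1, p6=4) → (p0=1, p1=1, p2=3, p3=4, p4=4, p5=1, p6=5)
step 5: fire t2:  (p0=1, p1=1, p2=3, p3=4, p4=4, p5=1, p6=5) → (p0=2, p1=1, p2=1, p3=4, p4=4, p5=1, p6=4)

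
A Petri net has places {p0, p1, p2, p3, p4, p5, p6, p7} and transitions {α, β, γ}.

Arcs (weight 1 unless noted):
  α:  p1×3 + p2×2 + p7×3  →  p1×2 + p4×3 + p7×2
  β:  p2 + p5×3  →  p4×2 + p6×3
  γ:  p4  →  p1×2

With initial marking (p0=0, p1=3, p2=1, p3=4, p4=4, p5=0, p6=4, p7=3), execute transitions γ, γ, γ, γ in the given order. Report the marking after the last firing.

step 1: fire γ:  (p0=0, p1=3, p2=1, p3=4, p4=4, p5=0, p6=4, p7=3) → (p0=0, p1=5, p2=1, p3=4, p4=3, p5=0, p6=4, p7=3)
step 2: fire γ:  (p0=0, p1=5, p2=1, p3=4, p4=3, p5=0, p6=4, p7=3) → (p0=0, p1=7, p2=1, p3=4, p4=2, p5=0, p6=4, p7=3)
step 3: fire γ:  (p0=0, p1=7, p2=1, p3=4, p4=2, p5=0, p6=4, p7=3) → (p0=0, p1=9, p2=1, p3=4, p4=1, p5=0, p6=4, p7=3)
step 4: fire γ:  (p0=0, p1=9, p2=1, p3=4, p4=1, p5=0, p6=4, p7=3) → (p0=0, p1=11, p2=1, p3=4, p4=0, p5=0, p6=4, p7=3)

(p0=0, p1=11, p2=1, p3=4, p4=0, p5=0, p6=4, p7=3)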